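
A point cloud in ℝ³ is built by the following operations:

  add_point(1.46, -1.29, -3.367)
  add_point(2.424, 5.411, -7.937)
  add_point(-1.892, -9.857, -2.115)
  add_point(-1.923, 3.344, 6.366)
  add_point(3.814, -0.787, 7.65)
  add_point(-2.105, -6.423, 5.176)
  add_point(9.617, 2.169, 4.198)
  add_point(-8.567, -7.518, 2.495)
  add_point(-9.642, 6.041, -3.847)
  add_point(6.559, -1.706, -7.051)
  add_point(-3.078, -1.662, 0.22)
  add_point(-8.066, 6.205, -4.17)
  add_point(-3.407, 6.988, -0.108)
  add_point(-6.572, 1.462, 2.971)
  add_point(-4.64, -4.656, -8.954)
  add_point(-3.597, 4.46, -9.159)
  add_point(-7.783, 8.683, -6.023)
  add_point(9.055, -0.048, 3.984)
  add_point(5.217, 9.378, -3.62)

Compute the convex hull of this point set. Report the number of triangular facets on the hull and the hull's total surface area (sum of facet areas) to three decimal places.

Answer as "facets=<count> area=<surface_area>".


facets=28 area=970.653

Extreme-point indices: [1, 2, 3, 4, 5, 6, 7, 8, 9, 12, 13, 14, 15, 16, 17, 18] — 16 of 19 on the boundary.

Facet areas (half cross-product norm):
  f1: (p18, p9, p6) → 60.3959
  f2: (p3, p18, p6) → 64.5272
  f3: (p5, p7, p2) → 26.3544
  f4: (p5, p3, p7) → 34.0195
  f5: (p14, p7, p2) → 38.0762
  f6: (p14, p9, p2) → 50.9886
  f7: (p14, p9, p15) → 50.3593
  f8: (p14, p7, p8) → 76.4030
  f9: (p16, p14, p8) → 24.7467
  f10: (p16, p14, p15) → 25.9087
  f11: (p16, p3, p8) → 24.3502
  f12: (p1, p9, p15) → 23.8737
  f13: (p1, p18, p9) → 26.1011
  f14: (p1, p16, p15) → 19.0093
  f15: (p1, p16, p18) → 35.1678
  f16: (p13, p7, p8) → 37.1308
  f17: (p13, p3, p8) → 22.3069
  f18: (p13, p3, p7) → 24.1865
  f19: (p17, p5, p2) → 51.7487
  f20: (p17, p9, p6) → 12.5954
  f21: (p17, p9, p2) → 72.1390
  f22: (p12, p3, p18) → 35.2014
  f23: (p12, p16, p18) → 35.7143
  f24: (p12, p16, p3) → 12.9869
  f25: (p4, p17, p6) → 7.1468
  f26: (p4, p17, p5) → 24.1904
  f27: (p4, p3, p6) → 25.1380
  f28: (p4, p5, p3) → 29.8863
Σ area = 970.653

Check V−E+F: 16 − 42 + 28 = 2.


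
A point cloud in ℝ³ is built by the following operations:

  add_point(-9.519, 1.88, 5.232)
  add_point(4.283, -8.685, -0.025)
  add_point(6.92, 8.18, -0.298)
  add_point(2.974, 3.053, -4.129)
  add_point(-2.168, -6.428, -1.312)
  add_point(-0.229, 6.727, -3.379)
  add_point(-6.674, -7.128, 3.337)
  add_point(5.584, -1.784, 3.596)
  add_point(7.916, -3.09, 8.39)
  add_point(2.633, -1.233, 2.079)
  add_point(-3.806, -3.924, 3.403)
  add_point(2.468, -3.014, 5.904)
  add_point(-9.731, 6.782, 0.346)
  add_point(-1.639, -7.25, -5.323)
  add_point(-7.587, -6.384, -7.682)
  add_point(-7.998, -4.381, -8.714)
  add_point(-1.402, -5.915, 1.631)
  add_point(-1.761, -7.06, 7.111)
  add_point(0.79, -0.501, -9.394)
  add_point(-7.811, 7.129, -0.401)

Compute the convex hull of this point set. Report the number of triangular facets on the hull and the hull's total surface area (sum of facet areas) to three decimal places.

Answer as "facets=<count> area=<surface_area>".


facets=22 area=950.496

Points on the hull: [0, 1, 2, 5, 6, 8, 12, 13, 14, 15, 17, 18, 19] (13 of 20).

Facet areas (half cross-product norm):
  f1: (p0, p2, p12) → 57.8046
  f2: (p0, p2, p8) → 121.1897
  f3: (p5, p18, p2) → 35.8376
  f4: (p1, p2, p8) → 76.2858
  f5: (p1, p18, p2) → 88.6040
  f6: (p19, p2, p12) → 5.8251
  f7: (p19, p5, p2) → 23.4313
  f8: (p19, p5, p18) → 35.8329
  f9: (p17, p1, p8) → 45.1741
  f10: (p17, p1, p6) → 29.3735
  f11: (p17, p0, p8) → 59.5551
  f12: (p17, p0, p6) → 29.6845
  f13: (p14, p1, p6) → 62.7681
  f14: (p14, p0, p6) → 53.0702
  f15: (p13, p1, p18) → 32.2117
  f16: (p13, p14, p18) → 26.6227
  f17: (p13, p14, p1) → 8.9554
  f18: (p15, p14, p18) → 10.7576
  f19: (p15, p19, p12) → 14.8036
  f20: (p15, p19, p18) → 65.2823
  f21: (p15, p0, p12) → 49.8434
  f22: (p15, p14, p0) → 17.5824
Σ area = 950.496

Euler characteristic 13−33+22 = 2 ✓


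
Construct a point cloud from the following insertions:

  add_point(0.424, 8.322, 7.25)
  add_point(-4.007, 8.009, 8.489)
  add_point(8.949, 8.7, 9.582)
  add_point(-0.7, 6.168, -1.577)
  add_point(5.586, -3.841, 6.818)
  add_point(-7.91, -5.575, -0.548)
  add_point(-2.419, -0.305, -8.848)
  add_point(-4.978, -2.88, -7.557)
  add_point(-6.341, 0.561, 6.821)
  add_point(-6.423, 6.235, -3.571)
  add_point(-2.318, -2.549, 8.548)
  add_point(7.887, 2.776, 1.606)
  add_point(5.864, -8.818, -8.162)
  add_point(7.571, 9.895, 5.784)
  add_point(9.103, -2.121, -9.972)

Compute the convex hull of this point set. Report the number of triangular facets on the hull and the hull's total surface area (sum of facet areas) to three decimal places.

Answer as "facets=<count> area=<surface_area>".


facets=20 area=1097.137

12 of the 15 inputs are extreme points: [1, 2, 4, 5, 6, 7, 8, 9, 10, 12, 13, 14].

Facet areas (half cross-product norm):
  f1: (p9, p13, p14) → 148.6018
  f2: (p4, p12, p5) → 107.6985
  f3: (p4, p12, p14) → 60.3778
  f4: (p1, p9, p13) → 74.7974
  f5: (p7, p12, p5) → 48.8700
  f6: (p7, p9, p5) → 40.3408
  f7: (p8, p9, p5) → 53.5759
  f8: (p8, p1, p9) → 45.6041
  f9: (p2, p1, p13) → 25.3027
  f10: (p2, p13, p14) → 35.8140
  f11: (p2, p4, p14) → 114.2484
  f12: (p6, p9, p14) → 44.1872
  f13: (p6, p7, p9) → 17.9328
  f14: (p6, p12, p14) → 42.7485
  f15: (p6, p7, p12) → 22.9065
  f16: (p10, p8, p1) → 20.7272
  f17: (p10, p2, p4) → 54.3132
  f18: (p10, p2, p1) → 69.2230
  f19: (p10, p4, p5) → 43.7773
  f20: (p10, p8, p5) → 26.0904
Σ area = 1097.137

Check V−E+F: 12 − 30 + 20 = 2.


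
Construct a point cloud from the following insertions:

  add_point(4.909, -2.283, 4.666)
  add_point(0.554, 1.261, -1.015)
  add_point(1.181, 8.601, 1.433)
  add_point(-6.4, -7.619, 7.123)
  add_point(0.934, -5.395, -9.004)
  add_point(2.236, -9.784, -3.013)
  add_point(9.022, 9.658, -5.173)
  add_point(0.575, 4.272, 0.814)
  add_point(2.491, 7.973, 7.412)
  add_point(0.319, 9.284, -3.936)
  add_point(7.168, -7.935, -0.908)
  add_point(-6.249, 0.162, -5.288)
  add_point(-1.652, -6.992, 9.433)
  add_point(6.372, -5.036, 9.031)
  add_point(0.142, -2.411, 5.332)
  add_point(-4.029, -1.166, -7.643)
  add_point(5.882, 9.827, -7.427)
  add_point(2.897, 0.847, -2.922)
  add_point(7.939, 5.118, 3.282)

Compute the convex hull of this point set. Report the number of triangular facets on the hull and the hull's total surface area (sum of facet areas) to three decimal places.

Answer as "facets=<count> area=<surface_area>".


facets=24 area=1030.485

Extreme-point indices: [2, 3, 4, 5, 6, 8, 9, 10, 11, 12, 13, 15, 16, 18] — 14 of 19 on the boundary.

Facet areas (half cross-product norm):
  f1: (p4, p5, p3) → 46.7677
  f2: (p8, p11, p3) → 117.2328
  f3: (p10, p4, p6) → 89.6278
  f4: (p10, p4, p5) → 20.6758
  f5: (p16, p4, p6) → 29.9967
  f6: (p12, p8, p3) → 39.8052
  f7: (p12, p8, p13) → 56.4679
  f8: (p12, p5, p3) → 34.9368
  f9: (p12, p10, p5) → 37.3249
  f10: (p12, p10, p13) → 42.8654
  f11: (p18, p8, p6) → 32.9526
  f12: (p18, p8, p13) → 43.5812
  f13: (p18, p10, p6) → 65.1461
  f14: (p18, p10, p13) → 59.3866
  f15: (p15, p16, p4) → 49.2854
  f16: (p15, p16, p11) → 25.6615
  f17: (p15, p4, p3) → 54.1983
  f18: (p15, p11, p3) → 23.7512
  f19: (p9, p16, p11) → 32.4595
  f20: (p9, p8, p6) → 51.1078
  f21: (p9, p16, p6) → 11.8288
  f22: (p2, p8, p11) → 33.5616
  f23: (p2, p9, p11) → 30.8429
  f24: (p2, p9, p8) → 1.0203
Σ area = 1030.485

Euler: V−E+F = 14−36+24 = 2.


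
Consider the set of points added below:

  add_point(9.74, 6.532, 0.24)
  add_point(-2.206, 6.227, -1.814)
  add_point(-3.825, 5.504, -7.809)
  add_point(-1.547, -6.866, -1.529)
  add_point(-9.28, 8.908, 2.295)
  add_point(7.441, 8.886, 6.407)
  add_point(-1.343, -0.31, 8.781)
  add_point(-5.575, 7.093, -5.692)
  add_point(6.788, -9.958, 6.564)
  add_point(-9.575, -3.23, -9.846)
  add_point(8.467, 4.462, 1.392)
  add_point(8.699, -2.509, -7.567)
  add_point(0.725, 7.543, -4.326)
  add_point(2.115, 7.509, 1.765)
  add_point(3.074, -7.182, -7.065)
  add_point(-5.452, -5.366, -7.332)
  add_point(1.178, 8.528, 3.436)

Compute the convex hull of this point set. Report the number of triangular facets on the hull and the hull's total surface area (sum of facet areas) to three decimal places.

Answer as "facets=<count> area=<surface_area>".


facets=22 area=1154.945

Extreme-point indices: [0, 2, 3, 4, 5, 6, 7, 8, 9, 11, 12, 14, 15] — 13 of 17 on the boundary.

Facet areas (half cross-product norm):
  f1: (p11, p8, p0) → 94.2498
  f2: (p2, p11, p9) → 79.1980
  f3: (p6, p4, p9) → 117.3436
  f4: (p14, p11, p9) → 42.4881
  f5: (p14, p11, p8) → 52.7595
  f6: (p12, p11, p0) → 58.1821
  f7: (p12, p2, p11) → 40.1812
  f8: (p3, p6, p9) → 66.8727
  f9: (p3, p6, p8) → 65.9035
  f10: (p5, p6, p4) → 87.8599
  f11: (p5, p12, p0) → 35.4040
  f12: (p5, p12, p4) → 76.8157
  f13: (p5, p8, p0) → 62.4837
  f14: (p5, p6, p8) → 82.6454
  f15: (p7, p12, p4) → 28.4594
  f16: (p7, p12, p2) → 9.5583
  f17: (p7, p4, p9) → 49.8080
  f18: (p7, p2, p9) → 16.4067
  f19: (p15, p14, p8) → 59.4475
  f20: (p15, p3, p8) → 8.8730
  f21: (p15, p14, p9) → 11.6664
  f22: (p15, p3, p9) → 8.3379
Σ area = 1154.945

Check V−E+F: 13 − 33 + 22 = 2.


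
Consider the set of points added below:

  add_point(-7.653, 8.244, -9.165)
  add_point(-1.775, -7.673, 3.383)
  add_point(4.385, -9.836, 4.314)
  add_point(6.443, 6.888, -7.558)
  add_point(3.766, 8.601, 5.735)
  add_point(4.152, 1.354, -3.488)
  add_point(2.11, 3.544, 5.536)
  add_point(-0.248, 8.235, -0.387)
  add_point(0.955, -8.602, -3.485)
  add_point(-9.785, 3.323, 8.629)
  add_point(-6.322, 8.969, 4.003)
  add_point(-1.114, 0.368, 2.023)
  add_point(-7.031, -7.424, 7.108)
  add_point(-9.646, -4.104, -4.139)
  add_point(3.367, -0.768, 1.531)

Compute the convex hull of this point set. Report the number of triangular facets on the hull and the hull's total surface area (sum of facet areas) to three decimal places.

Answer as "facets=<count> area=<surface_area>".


9 of the 15 inputs are extreme points: [0, 2, 3, 4, 8, 9, 10, 12, 13].

Area of each hull facet:
  f1: (p4, p2, p9) → 130.4527
  f2: (p4, p2, p3) → 123.7240
  f3: (p4, p0, p3) → 96.9457
  f4: (p13, p0, p9) → 98.6223
  f5: (p10, p0, p9) → 46.7474
  f6: (p10, p4, p9) → 39.4643
  f7: (p10, p4, p0) → 65.4544
  f8: (p12, p2, p9) → 59.6966
  f9: (p12, p13, p9) → 66.0251
  f10: (p8, p2, p3) → 71.0923
  f11: (p8, p0, p3) → 118.0492
  f12: (p8, p13, p0) → 75.4205
  f13: (p8, p12, p2) → 50.6324
  f14: (p8, p12, p13) → 64.6223
Σ area = 1106.949

Euler: V−E+F = 9−21+14 = 2.

facets=14 area=1106.949


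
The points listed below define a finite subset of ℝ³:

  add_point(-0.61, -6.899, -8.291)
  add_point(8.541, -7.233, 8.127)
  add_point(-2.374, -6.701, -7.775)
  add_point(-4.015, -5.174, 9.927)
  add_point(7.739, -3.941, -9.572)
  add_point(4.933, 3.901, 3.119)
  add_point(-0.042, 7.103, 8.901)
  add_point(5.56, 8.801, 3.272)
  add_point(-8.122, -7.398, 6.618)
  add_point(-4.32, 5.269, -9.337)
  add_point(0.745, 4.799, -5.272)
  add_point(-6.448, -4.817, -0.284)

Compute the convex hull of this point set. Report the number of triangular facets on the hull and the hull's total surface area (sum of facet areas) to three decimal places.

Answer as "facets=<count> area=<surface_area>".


facets=16 area=1063.632

Hull vertices (10/12): indices [0, 1, 2, 3, 4, 6, 7, 8, 9, 11].

Per-facet area ½‖(b−a)×(c−a)‖:
  f1: (p4, p7, p1) → 136.1211
  f2: (p9, p4, p7) → 117.2291
  f3: (p6, p7, p1) → 66.4510
  f4: (p6, p9, p8) → 149.0881
  f5: (p6, p9, p7) → 66.4326
  f6: (p0, p1, p8) → 129.9402
  f7: (p0, p4, p1) → 79.6067
  f8: (p0, p9, p4) → 57.0280
  f9: (p3, p1, p8) → 30.5230
  f10: (p3, p6, p8) → 31.1116
  f11: (p3, p6, p1) → 82.1130
  f12: (p2, p0, p8) → 11.3876
  f13: (p2, p0, p9) → 11.0218
  f14: (p11, p9, p8) → 23.8162
  f15: (p11, p2, p8) → 19.2045
  f16: (p11, p2, p9) → 52.5574
Σ area = 1063.632

Euler: V−E+F = 10−24+16 = 2.


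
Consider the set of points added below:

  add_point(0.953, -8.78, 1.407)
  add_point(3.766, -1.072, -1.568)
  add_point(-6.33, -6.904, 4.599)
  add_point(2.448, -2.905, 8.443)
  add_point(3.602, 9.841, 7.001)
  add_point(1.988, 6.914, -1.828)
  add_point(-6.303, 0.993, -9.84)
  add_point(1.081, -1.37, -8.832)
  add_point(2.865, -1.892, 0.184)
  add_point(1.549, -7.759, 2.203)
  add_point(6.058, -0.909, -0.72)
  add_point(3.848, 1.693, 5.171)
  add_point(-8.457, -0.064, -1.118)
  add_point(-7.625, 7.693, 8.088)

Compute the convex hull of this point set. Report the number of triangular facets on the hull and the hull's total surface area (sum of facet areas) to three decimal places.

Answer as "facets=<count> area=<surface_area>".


facets=18 area=836.240

Hull vertices (11/14): indices [0, 2, 3, 4, 5, 6, 7, 9, 10, 12, 13].

Area of each hull facet:
  f1: (p3, p4, p10) → 61.0647
  f2: (p13, p3, p4) → 70.9100
  f3: (p13, p6, p12) → 41.7523
  f4: (p5, p4, p10) → 41.8246
  f5: (p5, p13, p4) → 53.6908
  f6: (p5, p13, p6) → 89.6173
  f7: (p7, p5, p10) → 40.3552
  f8: (p7, p5, p6) → 42.4543
  f9: (p7, p0, p10) → 45.4491
  f10: (p7, p0, p6) → 47.5456
  f11: (p9, p3, p10) → 33.2982
  f12: (p9, p0, p10) → 4.9969
  f13: (p9, p0, p3) → 2.1913
  f14: (p2, p6, p12) → 32.0770
  f15: (p2, p0, p6) → 65.3620
  f16: (p2, p13, p12) → 55.2921
  f17: (p2, p13, p3) → 72.1403
  f18: (p2, p0, p3) → 36.2188
Σ area = 836.240

Euler characteristic 11−27+18 = 2 ✓


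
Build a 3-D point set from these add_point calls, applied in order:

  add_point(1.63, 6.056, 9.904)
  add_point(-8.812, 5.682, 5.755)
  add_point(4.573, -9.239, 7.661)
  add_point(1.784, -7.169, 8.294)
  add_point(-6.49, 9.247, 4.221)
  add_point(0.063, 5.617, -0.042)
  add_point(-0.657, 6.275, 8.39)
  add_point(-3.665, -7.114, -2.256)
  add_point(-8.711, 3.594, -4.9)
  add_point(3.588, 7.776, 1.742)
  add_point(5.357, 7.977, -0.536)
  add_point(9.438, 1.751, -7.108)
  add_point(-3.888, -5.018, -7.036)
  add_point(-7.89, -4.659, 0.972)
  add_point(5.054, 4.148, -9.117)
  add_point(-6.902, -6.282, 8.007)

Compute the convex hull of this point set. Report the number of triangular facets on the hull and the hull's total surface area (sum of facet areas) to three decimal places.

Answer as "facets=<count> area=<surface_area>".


facets=24 area=1066.271

Points on the hull: [0, 1, 2, 3, 4, 7, 8, 9, 10, 11, 12, 13, 14, 15] (14 of 16).

Triangle areas on the boundary:
  f1: (p0, p2, p11) → 137.1382
  f2: (p12, p2, p11) → 123.8153
  f3: (p10, p0, p11) → 42.7706
  f4: (p3, p0, p2) → 18.5859
  f5: (p9, p10, p0) → 5.2861
  f6: (p15, p3, p2) → 8.3882
  f7: (p15, p0, p1) → 68.1495
  f8: (p15, p3, p0) → 57.8541
  f9: (p14, p10, p11) → 24.8754
  f10: (p14, p12, p11) → 34.3174
  f11: (p14, p8, p12) → 63.6038
  f12: (p4, p8, p1) → 24.1250
  f13: (p4, p9, p10) → 9.7617
  f14: (p4, p14, p10) → 56.5155
  f15: (p4, p14, p8) → 78.9021
  f16: (p4, p0, p1) → 23.5370
  f17: (p4, p9, p0) → 40.8183
  f18: (p7, p12, p2) → 21.0730
  f19: (p7, p15, p2) → 60.2294
  f20: (p13, p8, p12) → 40.7030
  f21: (p13, p7, p12) → 14.5667
  f22: (p13, p7, p15) → 20.0596
  f23: (p13, p8, p1) → 50.3174
  f24: (p13, p15, p1) → 40.8775
Σ area = 1066.271

Euler characteristic 14−36+24 = 2 ✓


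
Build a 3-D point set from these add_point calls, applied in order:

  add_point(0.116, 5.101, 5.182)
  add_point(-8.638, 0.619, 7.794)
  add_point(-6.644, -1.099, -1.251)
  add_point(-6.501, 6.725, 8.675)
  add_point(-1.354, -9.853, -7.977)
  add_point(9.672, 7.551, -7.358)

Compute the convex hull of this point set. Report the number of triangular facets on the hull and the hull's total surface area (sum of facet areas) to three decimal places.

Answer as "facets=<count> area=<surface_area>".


Hull vertices (6/6): indices [0, 1, 2, 3, 4, 5].

Triangle areas on the boundary:
  f1: (p2, p4, p1) → 38.1739
  f2: (p2, p3, p1) → 29.9210
  f3: (p2, p4, p5) → 116.2170
  f4: (p2, p3, p5) → 122.8353
  f5: (p0, p4, p1) → 99.0400
  f6: (p0, p4, p5) → 148.7347
  f7: (p0, p3, p1) → 24.9878
  f8: (p0, p3, p5) → 32.7999
Σ area = 612.710

Euler: V−E+F = 6−12+8 = 2.

facets=8 area=612.710


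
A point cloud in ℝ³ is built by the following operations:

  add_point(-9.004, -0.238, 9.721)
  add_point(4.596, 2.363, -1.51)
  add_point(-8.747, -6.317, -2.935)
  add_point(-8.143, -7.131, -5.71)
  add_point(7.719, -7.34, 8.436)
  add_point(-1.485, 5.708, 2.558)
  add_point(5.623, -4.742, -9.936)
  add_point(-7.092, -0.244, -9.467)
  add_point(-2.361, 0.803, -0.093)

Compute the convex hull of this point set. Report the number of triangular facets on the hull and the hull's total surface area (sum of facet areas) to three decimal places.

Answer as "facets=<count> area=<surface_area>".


facets=12 area=856.172

8 of the 9 inputs are extreme points: [0, 1, 2, 3, 4, 5, 6, 7].

Area of each hull facet:
  f1: (p5, p4, p0) → 98.6277
  f2: (p3, p6, p4) → 133.4796
  f3: (p1, p5, p4) → 57.0204
  f4: (p1, p6, p4) → 78.6079
  f5: (p2, p4, p0) → 123.8517
  f6: (p2, p3, p4) → 27.7148
  f7: (p7, p3, p6) → 52.8176
  f8: (p7, p1, p5) → 55.8547
  f9: (p7, p1, p6) → 70.5660
  f10: (p7, p2, p3) → 11.3695
  f11: (p7, p5, p0) → 86.9021
  f12: (p7, p2, p0) → 59.3598
Σ area = 856.172

Euler: V−E+F = 8−18+12 = 2.


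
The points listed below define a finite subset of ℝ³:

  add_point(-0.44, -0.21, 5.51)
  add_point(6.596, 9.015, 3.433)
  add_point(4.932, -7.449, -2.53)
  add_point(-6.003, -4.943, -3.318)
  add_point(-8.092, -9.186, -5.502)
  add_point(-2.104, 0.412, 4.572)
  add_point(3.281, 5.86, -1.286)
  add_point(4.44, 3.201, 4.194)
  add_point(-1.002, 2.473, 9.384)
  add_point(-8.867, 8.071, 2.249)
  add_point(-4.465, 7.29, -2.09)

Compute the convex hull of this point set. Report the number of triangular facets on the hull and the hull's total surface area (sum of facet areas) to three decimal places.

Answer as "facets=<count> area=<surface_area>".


8 of the 11 inputs are extreme points: [1, 2, 4, 6, 7, 8, 9, 10].

Facet areas (half cross-product norm):
  f1: (p8, p1, p9) → 69.3115
  f2: (p8, p4, p9) → 111.1445
  f3: (p2, p8, p4) → 111.1390
  f4: (p10, p1, p9) → 37.0867
  f5: (p10, p4, p9) → 53.2963
  f6: (p7, p8, p1) → 21.3967
  f7: (p7, p2, p1) → 27.8113
  f8: (p7, p2, p8) → 45.2205
  f9: (p6, p2, p1) → 38.8656
  f10: (p6, p10, p1) → 22.8365
  f11: (p6, p2, p4) → 90.6804
  f12: (p6, p10, p4) → 68.0438
Σ area = 696.833

Euler characteristic 8−18+12 = 2 ✓

facets=12 area=696.833


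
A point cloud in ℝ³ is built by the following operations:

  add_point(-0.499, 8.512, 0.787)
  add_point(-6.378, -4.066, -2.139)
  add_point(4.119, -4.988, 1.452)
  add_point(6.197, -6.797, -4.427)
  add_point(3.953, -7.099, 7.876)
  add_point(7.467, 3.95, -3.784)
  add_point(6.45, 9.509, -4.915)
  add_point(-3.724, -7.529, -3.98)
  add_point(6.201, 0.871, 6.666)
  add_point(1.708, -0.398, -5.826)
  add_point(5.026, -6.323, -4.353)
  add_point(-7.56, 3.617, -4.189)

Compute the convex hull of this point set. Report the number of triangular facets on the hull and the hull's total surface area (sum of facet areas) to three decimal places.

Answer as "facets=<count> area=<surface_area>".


facets=16 area=709.184

Hull vertices (10/12): indices [0, 1, 3, 4, 5, 6, 7, 8, 9, 11].

Area of each hull facet:
  f1: (p0, p4, p11) → 87.8034
  f2: (p9, p7, p11) → 45.1611
  f3: (p1, p7, p11) → 13.9186
  f4: (p1, p4, p11) → 52.0420
  f5: (p1, p4, p7) → 33.4267
  f6: (p8, p0, p4) → 41.3828
  f7: (p6, p9, p11) → 56.3687
  f8: (p6, p0, p11) → 43.0387
  f9: (p6, p8, p5) → 28.4210
  f10: (p6, p8, p0) → 53.0215
  f11: (p3, p9, p7) → 34.3294
  f12: (p3, p4, p7) → 60.6936
  f13: (p3, p6, p5) → 11.9546
  f14: (p3, p6, p9) → 38.7029
  f15: (p3, p8, p5) → 57.7791
  f16: (p3, p8, p4) → 51.1404
Σ area = 709.184

Euler characteristic 10−24+16 = 2 ✓


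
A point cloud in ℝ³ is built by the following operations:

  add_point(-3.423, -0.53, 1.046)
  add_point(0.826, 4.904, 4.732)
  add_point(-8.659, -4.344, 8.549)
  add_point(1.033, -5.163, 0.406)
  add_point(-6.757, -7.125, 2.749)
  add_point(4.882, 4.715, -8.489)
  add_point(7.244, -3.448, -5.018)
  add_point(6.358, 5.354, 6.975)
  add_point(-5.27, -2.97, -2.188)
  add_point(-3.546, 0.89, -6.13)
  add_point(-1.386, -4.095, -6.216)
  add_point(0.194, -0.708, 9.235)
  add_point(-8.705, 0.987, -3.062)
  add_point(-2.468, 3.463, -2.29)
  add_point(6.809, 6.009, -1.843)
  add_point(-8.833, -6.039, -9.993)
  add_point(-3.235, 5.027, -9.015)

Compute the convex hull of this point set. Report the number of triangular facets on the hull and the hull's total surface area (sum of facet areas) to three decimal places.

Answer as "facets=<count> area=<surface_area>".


Hull vertices (12/17): indices [1, 2, 3, 4, 5, 6, 7, 11, 12, 14, 15, 16].

Facet areas (half cross-product norm):
  f1: (p5, p6, p15) → 76.2693
  f2: (p5, p14, p6) → 31.1641
  f3: (p4, p6, p15) → 99.7966
  f4: (p16, p12, p15) → 44.1845
  f5: (p16, p5, p15) → 45.9549
  f6: (p16, p1, p12) → 57.3803
  f7: (p16, p5, p14) → 27.0772
  f8: (p16, p1, p14) → 55.0093
  f9: (p3, p11, p6) → 35.0748
  f10: (p3, p4, p6) → 14.2528
  f11: (p3, p4, p11) → 40.4842
  f12: (p2, p4, p11) → 32.1507
  f13: (p2, p1, p12) → 74.7355
  f14: (p2, p12, p15) → 59.2690
  f15: (p2, p4, p15) → 27.7103
  f16: (p7, p1, p14) → 25.1027
  f17: (p7, p14, p6) → 42.8131
  f18: (p7, p11, p6) → 65.7682
  f19: (p7, p2, p11) → 20.7208
  f20: (p7, p2, p1) → 33.5421
Σ area = 908.461

Euler characteristic 12−30+20 = 2 ✓

facets=20 area=908.461


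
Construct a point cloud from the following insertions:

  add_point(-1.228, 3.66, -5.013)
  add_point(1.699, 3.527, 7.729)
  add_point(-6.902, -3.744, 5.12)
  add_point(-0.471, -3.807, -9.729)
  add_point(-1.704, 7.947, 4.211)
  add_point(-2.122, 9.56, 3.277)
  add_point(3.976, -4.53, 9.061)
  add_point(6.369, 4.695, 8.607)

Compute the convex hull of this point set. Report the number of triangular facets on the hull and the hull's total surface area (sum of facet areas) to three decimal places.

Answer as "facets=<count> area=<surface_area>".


Extreme-point indices: [0, 1, 2, 3, 4, 5, 6, 7] — 8 of 8 on the boundary.

Area of each hull facet:
  f1: (p6, p3, p2) → 93.6514
  f2: (p6, p3, p7) → 92.1515
  f3: (p1, p5, p7) → 19.2313
  f4: (p1, p6, p2) → 45.6734
  f5: (p1, p6, p7) → 20.7077
  f6: (p0, p5, p2) → 66.5784
  f7: (p0, p3, p2) → 61.0199
  f8: (p0, p5, p7) → 56.7742
  f9: (p0, p3, p7) → 60.8485
  f10: (p4, p5, p2) → 8.5570
  f11: (p4, p1, p2) → 37.9905
  f12: (p4, p1, p5) → 2.1545
Σ area = 565.338

Check V−E+F: 8 − 18 + 12 = 2.

facets=12 area=565.338


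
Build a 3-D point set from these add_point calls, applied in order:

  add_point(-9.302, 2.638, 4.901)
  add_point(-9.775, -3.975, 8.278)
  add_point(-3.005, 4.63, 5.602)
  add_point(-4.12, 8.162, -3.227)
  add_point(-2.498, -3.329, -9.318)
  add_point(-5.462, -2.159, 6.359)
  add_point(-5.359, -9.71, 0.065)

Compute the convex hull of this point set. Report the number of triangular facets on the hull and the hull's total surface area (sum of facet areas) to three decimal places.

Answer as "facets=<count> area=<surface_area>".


Hull vertices (7/7): indices [0, 1, 2, 3, 4, 5, 6].

Triangle areas on the boundary:
  f1: (p6, p4, p1) → 58.2926
  f2: (p2, p3, p4) → 62.4838
  f3: (p2, p6, p4) → 87.9992
  f4: (p0, p4, p1) → 62.4257
  f5: (p0, p3, p4) → 72.7522
  f6: (p0, p2, p1) → 23.7276
  f7: (p0, p2, p3) → 31.6448
  f8: (p5, p6, p1) → 24.8542
  f9: (p5, p2, p1) → 13.7285
  f10: (p5, p2, p6) → 27.1772
Σ area = 465.086

Euler: V−E+F = 7−15+10 = 2.

facets=10 area=465.086


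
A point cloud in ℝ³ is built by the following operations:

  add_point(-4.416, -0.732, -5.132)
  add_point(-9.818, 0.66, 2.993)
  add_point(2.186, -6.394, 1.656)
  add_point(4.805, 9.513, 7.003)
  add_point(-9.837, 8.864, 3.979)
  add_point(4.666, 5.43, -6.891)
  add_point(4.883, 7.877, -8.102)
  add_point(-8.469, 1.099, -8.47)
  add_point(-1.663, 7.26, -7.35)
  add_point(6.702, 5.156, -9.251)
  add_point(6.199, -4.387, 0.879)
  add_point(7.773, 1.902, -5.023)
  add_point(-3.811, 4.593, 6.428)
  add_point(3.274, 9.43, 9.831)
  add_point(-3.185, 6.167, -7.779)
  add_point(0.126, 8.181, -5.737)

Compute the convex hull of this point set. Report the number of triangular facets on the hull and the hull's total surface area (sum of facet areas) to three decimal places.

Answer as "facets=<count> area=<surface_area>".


Hull vertices (14/16): indices [1, 2, 3, 4, 6, 7, 8, 9, 10, 11, 12, 13, 14, 15].

Per-facet area ½‖(b−a)×(c−a)‖:
  f1: (p3, p13, p4) → 23.0426
  f2: (p12, p13, p4) → 32.5390
  f3: (p12, p13, p2) → 60.3349
  f4: (p1, p7, p4) → 47.5644
  f5: (p1, p7, p2) → 79.5195
  f6: (p1, p12, p4) → 27.6700
  f7: (p1, p12, p2) → 51.9915
  f8: (p9, p7, p2) → 114.1111
  f9: (p9, p3, p11) → 37.8625
  f10: (p9, p6, p3) → 23.9579
  f11: (p10, p13, p2) → 37.8027
  f12: (p10, p3, p13) → 22.7638
  f13: (p10, p3, p11) → 62.1969
  f14: (p10, p9, p11) → 9.5329
  f15: (p10, p9, p2) → 28.1871
  f16: (p15, p3, p4) → 86.6132
  f17: (p15, p6, p3) → 36.0462
  f18: (p15, p8, p4) → 17.9495
  f19: (p15, p8, p6) → 6.4964
  f20: (p14, p8, p6) → 3.7229
  f21: (p14, p9, p7) → 28.8696
  f22: (p14, p9, p6) → 13.3384
  f23: (p14, p7, p4) → 50.2123
  f24: (p14, p8, p4) → 13.1975
Σ area = 915.523

Check V−E+F: 14 − 36 + 24 = 2.

facets=24 area=915.523


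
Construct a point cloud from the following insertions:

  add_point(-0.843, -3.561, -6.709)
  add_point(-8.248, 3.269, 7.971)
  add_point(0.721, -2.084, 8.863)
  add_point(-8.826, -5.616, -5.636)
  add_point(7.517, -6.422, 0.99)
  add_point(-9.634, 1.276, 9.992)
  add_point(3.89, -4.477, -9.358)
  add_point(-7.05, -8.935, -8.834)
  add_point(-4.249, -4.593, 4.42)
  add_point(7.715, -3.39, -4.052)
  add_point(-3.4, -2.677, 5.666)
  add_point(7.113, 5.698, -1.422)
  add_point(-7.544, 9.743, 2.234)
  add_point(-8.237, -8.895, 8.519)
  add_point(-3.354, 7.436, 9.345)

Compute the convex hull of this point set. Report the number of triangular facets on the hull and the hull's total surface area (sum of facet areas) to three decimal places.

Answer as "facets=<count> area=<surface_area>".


facets=18 area=1115.267

11 of the 15 inputs are extreme points: [2, 3, 4, 5, 6, 7, 9, 11, 12, 13, 14].

Area of each hull facet:
  f1: (p14, p12, p5) → 37.6096
  f2: (p3, p12, p5) → 94.4274
  f3: (p3, p12, p7) → 21.5056
  f4: (p3, p13, p5) → 75.1160
  f5: (p3, p13, p7) → 31.8105
  f6: (p6, p12, p7) → 123.2411
  f7: (p4, p13, p7) → 133.9869
  f8: (p4, p6, p9) → 15.8770
  f9: (p4, p6, p7) → 64.5895
  f10: (p11, p14, p12) → 63.1646
  f11: (p11, p6, p9) → 29.5283
  f12: (p11, p6, p12) → 103.3631
  f13: (p11, p4, p9) → 26.9882
  f14: (p2, p4, p13) → 61.7998
  f15: (p2, p13, p5) → 50.8809
  f16: (p2, p14, p5) → 42.6890
  f17: (p2, p11, p14) → 71.4342
  f18: (p2, p11, p4) → 67.2556
Σ area = 1115.267

Euler: V−E+F = 11−27+18 = 2.


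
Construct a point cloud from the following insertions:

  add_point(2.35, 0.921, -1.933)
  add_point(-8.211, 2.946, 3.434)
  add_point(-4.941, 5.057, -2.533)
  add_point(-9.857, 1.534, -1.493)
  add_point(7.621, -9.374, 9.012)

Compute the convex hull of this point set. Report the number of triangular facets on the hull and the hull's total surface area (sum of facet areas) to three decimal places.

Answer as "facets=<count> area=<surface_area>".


Extreme-point indices: [0, 1, 2, 3, 4] — 5 of 5 on the boundary.

Per-facet area ½‖(b−a)×(c−a)‖:
  f1: (p0, p4, p3) → 91.6425
  f2: (p0, p2, p3) → 23.6296
  f3: (p1, p4, p3) → 53.0495
  f4: (p1, p2, p3) → 16.0332
  f5: (p1, p0, p4) → 95.2744
  f6: (p1, p0, p2) → 29.3751
Σ area = 309.004

Euler: V−E+F = 5−9+6 = 2.

facets=6 area=309.004


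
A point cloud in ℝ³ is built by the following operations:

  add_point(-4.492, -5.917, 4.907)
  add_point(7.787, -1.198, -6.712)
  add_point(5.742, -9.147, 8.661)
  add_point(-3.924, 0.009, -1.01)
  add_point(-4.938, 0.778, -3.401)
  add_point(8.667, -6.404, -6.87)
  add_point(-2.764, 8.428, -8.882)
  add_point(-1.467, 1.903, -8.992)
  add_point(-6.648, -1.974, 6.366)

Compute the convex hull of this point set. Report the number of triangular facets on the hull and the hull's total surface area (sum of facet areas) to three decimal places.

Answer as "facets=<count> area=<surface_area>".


facets=12 area=661.775

Points on the hull: [0, 1, 2, 4, 5, 6, 7, 8] (8 of 9).

Per-facet area ½‖(b−a)×(c−a)‖:
  f1: (p2, p6, p8) → 133.2455
  f2: (p7, p6, p5) → 28.7073
  f3: (p1, p6, p5) → 24.1630
  f4: (p1, p2, p5) → 42.1109
  f5: (p1, p2, p6) → 117.8798
  f6: (p0, p7, p5) → 102.9049
  f7: (p0, p2, p8) → 22.5043
  f8: (p0, p2, p5) → 89.2631
  f9: (p4, p0, p8) → 24.0507
  f10: (p4, p0, p7) → 24.1557
  f11: (p4, p6, p8) → 30.6075
  f12: (p4, p7, p6) → 22.1827
Σ area = 661.775

Euler: V−E+F = 8−18+12 = 2.


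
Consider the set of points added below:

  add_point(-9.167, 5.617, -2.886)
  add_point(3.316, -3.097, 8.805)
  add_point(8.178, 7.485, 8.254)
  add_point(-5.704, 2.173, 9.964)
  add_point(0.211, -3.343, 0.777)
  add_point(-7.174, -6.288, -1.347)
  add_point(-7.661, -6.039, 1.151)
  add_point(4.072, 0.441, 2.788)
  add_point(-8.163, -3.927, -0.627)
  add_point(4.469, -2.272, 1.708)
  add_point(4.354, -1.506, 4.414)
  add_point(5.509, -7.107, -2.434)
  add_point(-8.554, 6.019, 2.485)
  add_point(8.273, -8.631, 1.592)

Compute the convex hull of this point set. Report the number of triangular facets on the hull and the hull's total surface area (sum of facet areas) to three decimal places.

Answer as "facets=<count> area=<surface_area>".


Points on the hull: [0, 1, 2, 3, 5, 6, 8, 11, 12, 13] (10 of 14).

Per-facet area ½‖(b−a)×(c−a)‖:
  f1: (p11, p2, p0) → 162.8794
  f2: (p11, p2, p13) → 44.5955
  f3: (p12, p2, p0) → 43.3529
  f4: (p12, p3, p2) → 66.3520
  f5: (p12, p6, p3) → 50.3761
  f6: (p1, p2, p13) → 58.4053
  f7: (p1, p3, p2) → 61.0103
  f8: (p1, p6, p13) → 70.4237
  f9: (p1, p6, p3) → 61.5822
  f10: (p8, p12, p0) → 26.3476
  f11: (p8, p12, p6) → 12.3576
  f12: (p5, p6, p13) → 20.3231
  f13: (p5, p11, p13) → 28.4557
  f14: (p5, p8, p6) → 3.0827
  f15: (p5, p11, p0) → 75.7958
  f16: (p5, p8, p0) → 7.2055
Σ area = 792.545

Euler characteristic 10−24+16 = 2 ✓

facets=16 area=792.545


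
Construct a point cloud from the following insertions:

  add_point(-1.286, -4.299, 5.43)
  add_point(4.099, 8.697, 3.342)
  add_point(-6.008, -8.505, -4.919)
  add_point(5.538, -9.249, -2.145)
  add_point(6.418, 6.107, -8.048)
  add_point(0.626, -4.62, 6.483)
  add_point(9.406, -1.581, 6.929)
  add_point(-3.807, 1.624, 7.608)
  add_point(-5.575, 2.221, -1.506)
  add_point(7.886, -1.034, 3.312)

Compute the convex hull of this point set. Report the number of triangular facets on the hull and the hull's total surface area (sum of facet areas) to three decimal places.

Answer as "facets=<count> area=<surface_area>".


facets=14 area=784.722

Hull vertices (9/10): indices [0, 1, 2, 3, 4, 5, 6, 7, 8].

Triangle areas on the boundary:
  f1: (p4, p1, p6) → 72.1049
  f2: (p7, p1, p6) → 65.2960
  f3: (p3, p4, p2) → 97.6110
  f4: (p3, p4, p6) → 97.2118
  f5: (p8, p4, p2) → 79.0470
  f6: (p8, p7, p2) → 50.8251
  f7: (p8, p4, p1) → 70.8821
  f8: (p8, p7, p1) → 51.1520
  f9: (p5, p7, p6) → 34.6592
  f10: (p5, p3, p6) → 49.3632
  f11: (p5, p3, p2) → 62.5990
  f12: (p0, p7, p2) → 37.1789
  f13: (p0, p5, p2) → 9.6295
  f14: (p0, p5, p7) → 7.1621
Σ area = 784.722

Euler characteristic 9−21+14 = 2 ✓


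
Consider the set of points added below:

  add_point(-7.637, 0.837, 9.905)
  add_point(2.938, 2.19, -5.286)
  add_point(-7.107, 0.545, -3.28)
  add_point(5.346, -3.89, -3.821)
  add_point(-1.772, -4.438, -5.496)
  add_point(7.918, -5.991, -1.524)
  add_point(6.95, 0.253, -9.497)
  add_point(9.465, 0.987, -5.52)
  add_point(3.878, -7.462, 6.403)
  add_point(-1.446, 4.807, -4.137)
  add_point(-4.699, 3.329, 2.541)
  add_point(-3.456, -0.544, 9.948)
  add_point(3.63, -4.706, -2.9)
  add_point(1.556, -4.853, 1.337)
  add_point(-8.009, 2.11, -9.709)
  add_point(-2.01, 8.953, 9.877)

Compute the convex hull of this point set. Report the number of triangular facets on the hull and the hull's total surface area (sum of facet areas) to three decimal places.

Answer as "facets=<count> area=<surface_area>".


11 of the 16 inputs are extreme points: [0, 2, 4, 5, 6, 7, 8, 9, 11, 14, 15].

Area of each hull facet:
  f1: (p15, p8, p7) → 135.3200
  f2: (p0, p15, p14) → 96.9746
  f3: (p4, p0, p8) → 95.7707
  f4: (p9, p15, p14) → 50.2209
  f5: (p9, p15, p7) → 82.5885
  f6: (p11, p15, p8) → 43.3959
  f7: (p11, p0, p8) → 12.3428
  f8: (p11, p0, p15) → 20.8533
  f9: (p5, p8, p7) → 27.9761
  f10: (p5, p4, p8) → 47.6606
  f11: (p2, p0, p14) → 13.6125
  f12: (p2, p4, p14) → 25.4602
  f13: (p2, p4, p0) → 47.4798
  f14: (p6, p5, p7) → 19.1930
  f15: (p6, p5, p4) → 47.4997
  f16: (p6, p4, p14) → 53.1695
  f17: (p6, p9, p14) → 48.9804
  f18: (p6, p9, p7) → 26.0203
Σ area = 894.519

Euler characteristic 11−27+18 = 2 ✓

facets=18 area=894.519


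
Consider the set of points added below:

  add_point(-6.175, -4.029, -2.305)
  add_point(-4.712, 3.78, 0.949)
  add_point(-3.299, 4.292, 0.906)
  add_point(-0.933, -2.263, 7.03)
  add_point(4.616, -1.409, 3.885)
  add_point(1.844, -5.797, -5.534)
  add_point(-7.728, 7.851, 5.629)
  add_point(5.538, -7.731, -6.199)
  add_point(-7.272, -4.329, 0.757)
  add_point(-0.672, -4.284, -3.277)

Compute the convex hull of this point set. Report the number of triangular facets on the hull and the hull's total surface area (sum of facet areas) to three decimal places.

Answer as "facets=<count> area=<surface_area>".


9 of the 10 inputs are extreme points: [0, 1, 2, 3, 4, 5, 6, 7, 8].

Per-facet area ½‖(b−a)×(c−a)‖:
  f1: (p4, p3, p6) → 37.4876
  f2: (p4, p3, p7) → 35.0480
  f3: (p1, p0, p6) → 20.5618
  f4: (p8, p3, p6) → 53.9611
  f5: (p8, p0, p6) → 20.6148
  f6: (p8, p3, p7) → 66.7900
  f7: (p8, p0, p7) → 17.4060
  f8: (p5, p0, p7) → 6.1195
  f9: (p5, p1, p0) → 37.3513
  f10: (p2, p4, p7) → 60.5122
  f11: (p2, p5, p7) → 17.2802
  f12: (p2, p5, p1) → 9.7210
  f13: (p2, p4, p6) → 31.5233
  f14: (p2, p1, p6) → 5.0468
Σ area = 419.423

Euler: V−E+F = 9−21+14 = 2.

facets=14 area=419.423


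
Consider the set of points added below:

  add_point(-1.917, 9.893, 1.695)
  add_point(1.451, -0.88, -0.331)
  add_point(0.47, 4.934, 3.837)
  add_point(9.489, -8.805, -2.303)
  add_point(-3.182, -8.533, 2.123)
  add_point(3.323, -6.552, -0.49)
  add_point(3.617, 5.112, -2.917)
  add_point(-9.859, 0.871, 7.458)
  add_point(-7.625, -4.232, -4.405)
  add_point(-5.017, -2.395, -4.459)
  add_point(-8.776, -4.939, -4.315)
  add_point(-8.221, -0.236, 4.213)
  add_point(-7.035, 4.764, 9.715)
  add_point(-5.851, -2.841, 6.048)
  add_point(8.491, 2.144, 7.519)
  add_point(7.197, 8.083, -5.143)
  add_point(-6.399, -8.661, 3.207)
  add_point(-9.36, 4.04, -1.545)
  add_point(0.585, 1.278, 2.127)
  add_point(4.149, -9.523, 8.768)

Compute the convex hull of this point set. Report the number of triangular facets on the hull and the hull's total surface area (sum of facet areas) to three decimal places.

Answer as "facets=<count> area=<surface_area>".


11 of the 20 inputs are extreme points: [0, 3, 7, 8, 10, 12, 14, 15, 16, 17, 19].

Triangle areas on the boundary:
  f1: (p14, p15, p3) → 99.3821
  f2: (p14, p19, p3) → 73.6030
  f3: (p17, p10, p7) → 44.9615
  f4: (p17, p10, p15) → 81.5733
  f5: (p8, p15, p3) → 141.4288
  f6: (p8, p10, p3) → 8.9206
  f7: (p8, p10, p15) → 1.8865
  f8: (p16, p19, p7) → 64.8771
  f9: (p16, p10, p7) → 47.5951
  f10: (p16, p19, p3) → 73.5413
  f11: (p16, p10, p3) → 73.3269
  f12: (p0, p14, p15) → 74.4240
  f13: (p0, p17, p15) → 54.9984
  f14: (p12, p19, p7) → 46.4537
  f15: (p12, p14, p19) → 97.4617
  f16: (p12, p0, p14) → 75.0512
  f17: (p12, p17, p7) → 25.1742
  f18: (p12, p0, p17) → 49.8127
Σ area = 1134.472

Check V−E+F: 11 − 27 + 18 = 2.

facets=18 area=1134.472


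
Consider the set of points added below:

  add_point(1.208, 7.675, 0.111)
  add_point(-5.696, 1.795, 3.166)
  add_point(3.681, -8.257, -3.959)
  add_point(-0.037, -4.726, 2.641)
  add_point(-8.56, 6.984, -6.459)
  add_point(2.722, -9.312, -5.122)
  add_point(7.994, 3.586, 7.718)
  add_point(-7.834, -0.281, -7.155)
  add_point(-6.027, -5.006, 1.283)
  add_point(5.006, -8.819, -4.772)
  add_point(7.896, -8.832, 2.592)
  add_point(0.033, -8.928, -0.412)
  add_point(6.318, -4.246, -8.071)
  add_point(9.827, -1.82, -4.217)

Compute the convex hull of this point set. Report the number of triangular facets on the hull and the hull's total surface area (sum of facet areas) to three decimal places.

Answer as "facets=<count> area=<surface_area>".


facets=22 area=856.851

Points on the hull: [0, 1, 3, 4, 5, 6, 7, 8, 9, 10, 11, 12, 13] (13 of 14).

Facet areas (half cross-product norm):
  f1: (p12, p13, p4) → 52.9594
  f2: (p0, p13, p4) → 75.9134
  f3: (p0, p6, p13) → 66.9911
  f4: (p9, p12, p13) → 16.5748
  f5: (p9, p12, p5) → 6.5253
  f6: (p1, p8, p4) → 39.0953
  f7: (p1, p8, p6) → 49.7713
  f8: (p1, p0, p4) → 50.2213
  f9: (p1, p0, p6) → 52.5518
  f10: (p7, p12, p4) → 50.2162
  f11: (p7, p12, p5) → 47.7813
  f12: (p7, p8, p4) → 32.8653
  f13: (p7, p8, p5) → 56.6882
  f14: (p10, p6, p13) → 61.5911
  f15: (p10, p9, p13) → 32.4728
  f16: (p10, p9, p5) → 8.1428
  f17: (p3, p8, p6) → 26.1623
  f18: (p3, p10, p6) → 54.4422
  f19: (p3, p10, p8) → 14.7692
  f20: (p11, p8, p5) → 15.4955
  f21: (p11, p10, p5) → 22.6184
  f22: (p11, p10, p8) → 23.0028
Σ area = 856.851

Euler characteristic 13−33+22 = 2 ✓


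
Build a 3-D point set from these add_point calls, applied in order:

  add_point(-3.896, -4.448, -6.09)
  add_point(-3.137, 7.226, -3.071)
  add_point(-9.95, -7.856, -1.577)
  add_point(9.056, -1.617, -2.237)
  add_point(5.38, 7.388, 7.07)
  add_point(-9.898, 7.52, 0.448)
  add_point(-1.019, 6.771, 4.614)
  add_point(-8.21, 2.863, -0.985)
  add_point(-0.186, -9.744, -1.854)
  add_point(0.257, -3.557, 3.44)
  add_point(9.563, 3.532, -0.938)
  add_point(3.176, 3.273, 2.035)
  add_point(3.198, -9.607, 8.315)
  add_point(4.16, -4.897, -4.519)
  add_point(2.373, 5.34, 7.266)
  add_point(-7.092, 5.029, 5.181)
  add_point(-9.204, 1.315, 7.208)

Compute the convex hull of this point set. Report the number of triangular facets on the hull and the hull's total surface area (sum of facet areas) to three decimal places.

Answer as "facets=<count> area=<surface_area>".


facets=22 area=996.537

Extreme-point indices: [0, 1, 2, 3, 4, 5, 8, 10, 12, 13, 14, 15, 16] — 13 of 17 on the boundary.

Area of each hull facet:
  f1: (p4, p12, p10) → 81.1221
  f2: (p0, p5, p2) → 60.4335
  f3: (p16, p5, p2) → 58.5146
  f4: (p16, p12, p2) → 97.2177
  f5: (p1, p0, p5) → 45.8617
  f6: (p1, p4, p10) → 60.8081
  f7: (p1, p4, p5) → 49.3149
  f8: (p13, p1, p10) → 67.5602
  f9: (p13, p1, p0) → 49.5774
  f10: (p15, p4, p5) → 33.7604
  f11: (p15, p16, p5) → 12.7368
  f12: (p15, p16, p4) → 26.0040
  f13: (p14, p4, p12) → 23.3798
  f14: (p14, p16, p12) → 88.4248
  f15: (p14, p16, p4) → 5.9478
  f16: (p8, p12, p2) → 51.1674
  f17: (p8, p0, p2) → 31.1645
  f18: (p8, p13, p0) → 25.1137
  f19: (p3, p12, p10) → 35.4871
  f20: (p3, p13, p10) → 12.6254
  f21: (p3, p8, p12) → 64.4298
  f22: (p3, p8, p13) → 15.8850
Σ area = 996.537

Euler characteristic 13−33+22 = 2 ✓


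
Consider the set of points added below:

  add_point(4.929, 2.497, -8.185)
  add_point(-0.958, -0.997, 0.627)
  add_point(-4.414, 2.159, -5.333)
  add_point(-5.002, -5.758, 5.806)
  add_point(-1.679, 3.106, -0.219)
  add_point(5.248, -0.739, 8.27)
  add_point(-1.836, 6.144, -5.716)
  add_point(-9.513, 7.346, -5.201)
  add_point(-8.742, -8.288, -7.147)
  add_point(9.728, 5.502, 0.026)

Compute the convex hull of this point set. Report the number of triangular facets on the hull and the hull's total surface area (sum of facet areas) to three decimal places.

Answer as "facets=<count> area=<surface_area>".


facets=10 area=777.806

Hull vertices (7/10): indices [0, 3, 5, 6, 7, 8, 9].

Facet areas (half cross-product norm):
  f1: (p5, p9, p7) → 111.7074
  f2: (p0, p8, p7) → 113.3093
  f3: (p0, p5, p9) → 54.4969
  f4: (p0, p5, p8) → 144.3446
  f5: (p3, p8, p7) → 103.6680
  f6: (p3, p5, p7) → 103.2492
  f7: (p3, p5, p8) → 68.5043
  f8: (p6, p9, p7) → 25.6733
  f9: (p6, p0, p7) → 12.6016
  f10: (p6, p0, p9) → 40.2518
Σ area = 777.806

Euler: V−E+F = 7−15+10 = 2.
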